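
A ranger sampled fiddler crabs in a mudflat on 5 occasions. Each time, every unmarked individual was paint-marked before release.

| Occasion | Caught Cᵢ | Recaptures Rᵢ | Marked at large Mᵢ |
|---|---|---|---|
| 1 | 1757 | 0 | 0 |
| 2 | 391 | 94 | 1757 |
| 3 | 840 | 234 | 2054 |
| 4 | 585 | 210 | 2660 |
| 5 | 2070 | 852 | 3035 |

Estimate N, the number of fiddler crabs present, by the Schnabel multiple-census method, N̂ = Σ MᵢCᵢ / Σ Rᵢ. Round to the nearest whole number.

N ≈ 7375

Σ MᵢCᵢ = 0·1757 + 1757·391 + 2054·840 + 2660·585 + 3035·2070 = 0 + 686987 + 1725360 + 1556100 + 6282450 = 10250897
Σ Rᵢ = 0 + 94 + 234 + 210 + 852 = 1390
N̂ = 10250897 / 1390 ≈ 7374.7 → 7375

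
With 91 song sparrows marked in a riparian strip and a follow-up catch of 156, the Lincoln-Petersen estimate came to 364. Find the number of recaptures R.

From N = M·C/R: R = M·C / N = 91·156 / 364 = 14196 / 364 = 39.

R = 39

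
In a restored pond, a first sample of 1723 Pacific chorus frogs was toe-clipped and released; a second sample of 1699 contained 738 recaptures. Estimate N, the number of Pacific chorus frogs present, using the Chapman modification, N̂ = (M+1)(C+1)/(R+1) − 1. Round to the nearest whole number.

N̂ = (1723+1)(1699+1)/(738+1) − 1 = 1724·1700/739 − 1
= 2930800/739 − 1 ≈ 3965.9 − 1 ≈ 3964.9 → 3965

N ≈ 3965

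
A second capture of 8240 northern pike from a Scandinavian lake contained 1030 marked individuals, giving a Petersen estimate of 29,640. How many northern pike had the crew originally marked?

From N = M·C/R: M = N·R / C = 29640·1030 / 8240 = 30529200 / 8240 = 3705.

M = 3705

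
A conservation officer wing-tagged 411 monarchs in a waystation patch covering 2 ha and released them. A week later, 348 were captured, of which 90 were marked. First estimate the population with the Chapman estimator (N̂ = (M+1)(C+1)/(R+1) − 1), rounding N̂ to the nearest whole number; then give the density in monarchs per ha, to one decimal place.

density ≈ 789.5 monarchs per ha

N̂ = 412·349/91 − 1 = 143788/91 − 1 ≈ 1579.1 → 1579
Density = N̂ / area = 1579 / 2 ≈ 789.50 → 789.5 per ha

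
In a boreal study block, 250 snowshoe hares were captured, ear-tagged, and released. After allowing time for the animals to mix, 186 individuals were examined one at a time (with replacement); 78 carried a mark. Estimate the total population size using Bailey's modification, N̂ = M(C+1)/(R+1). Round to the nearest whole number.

N ≈ 592

N̂ = 250·(186+1)/(78+1) = 250·187/79 = 46750/79 ≈ 591.8 → 592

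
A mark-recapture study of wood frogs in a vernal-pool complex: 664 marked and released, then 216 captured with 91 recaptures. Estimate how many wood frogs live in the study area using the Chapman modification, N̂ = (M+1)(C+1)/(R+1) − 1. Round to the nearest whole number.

N̂ = (664+1)(216+1)/(91+1) − 1 = 665·217/92 − 1
= 144305/92 − 1 ≈ 1568.5 − 1 ≈ 1567.5 → 1568

N ≈ 1568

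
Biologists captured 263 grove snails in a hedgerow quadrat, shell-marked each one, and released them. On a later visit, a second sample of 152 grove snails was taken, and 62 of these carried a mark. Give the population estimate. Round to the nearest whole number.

N ≈ 645

Lincoln-Petersen assumes M/N = R/C, so N = M·C / R.
N = (263 × 152) / 62 = 39976 / 62 ≈ 644.8 → 645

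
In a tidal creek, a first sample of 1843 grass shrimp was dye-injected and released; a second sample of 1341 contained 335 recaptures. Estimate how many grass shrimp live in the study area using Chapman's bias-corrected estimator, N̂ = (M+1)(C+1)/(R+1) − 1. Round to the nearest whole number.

N̂ = (1843+1)(1341+1)/(335+1) − 1 = 1844·1342/336 − 1
= 2474648/336 − 1 ≈ 7365.0 − 1 ≈ 7364.0 → 7364

N ≈ 7364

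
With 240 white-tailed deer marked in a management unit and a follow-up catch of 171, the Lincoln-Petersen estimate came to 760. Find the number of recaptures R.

R = 54

From N = M·C/R: R = M·C / N = 240·171 / 760 = 41040 / 760 = 54.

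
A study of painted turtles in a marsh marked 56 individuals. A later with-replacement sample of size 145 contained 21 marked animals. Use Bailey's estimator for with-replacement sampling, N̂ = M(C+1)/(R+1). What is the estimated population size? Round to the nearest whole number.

N̂ = 56·(145+1)/(21+1) = 56·146/22 = 8176/22 ≈ 371.6 → 372

N ≈ 372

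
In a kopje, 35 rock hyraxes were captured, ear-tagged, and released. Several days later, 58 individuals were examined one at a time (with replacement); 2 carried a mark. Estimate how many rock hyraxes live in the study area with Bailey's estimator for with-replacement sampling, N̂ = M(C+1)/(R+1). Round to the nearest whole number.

N̂ = 35·(58+1)/(2+1) = 35·59/3 = 2065/3 ≈ 688.3 → 688

N ≈ 688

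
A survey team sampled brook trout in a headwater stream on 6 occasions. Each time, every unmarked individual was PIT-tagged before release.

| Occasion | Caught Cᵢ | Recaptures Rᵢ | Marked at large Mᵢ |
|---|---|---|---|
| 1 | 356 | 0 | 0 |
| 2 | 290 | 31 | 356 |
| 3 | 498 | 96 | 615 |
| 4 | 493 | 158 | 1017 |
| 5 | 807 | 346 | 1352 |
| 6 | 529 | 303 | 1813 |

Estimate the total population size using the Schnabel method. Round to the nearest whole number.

N ≈ 3170

Σ MᵢCᵢ = 0·356 + 356·290 + 615·498 + 1017·493 + 1352·807 + 1813·529 = 0 + 103240 + 306270 + 501381 + 1091064 + 959077 = 2961032
Σ Rᵢ = 0 + 31 + 96 + 158 + 346 + 303 = 934
N̂ = 2961032 / 934 ≈ 3170.3 → 3170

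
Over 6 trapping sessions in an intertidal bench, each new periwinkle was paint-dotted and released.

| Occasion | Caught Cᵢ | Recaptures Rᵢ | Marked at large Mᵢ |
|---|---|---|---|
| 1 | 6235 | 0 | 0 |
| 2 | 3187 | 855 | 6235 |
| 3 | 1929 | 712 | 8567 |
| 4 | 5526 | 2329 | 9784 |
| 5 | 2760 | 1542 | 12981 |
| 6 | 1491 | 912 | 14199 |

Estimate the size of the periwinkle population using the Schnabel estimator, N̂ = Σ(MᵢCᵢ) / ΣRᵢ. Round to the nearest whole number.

N ≈ 23,222

Σ MᵢCᵢ = 0·6235 + 6235·3187 + 8567·1929 + 9784·5526 + 12981·2760 + 14199·1491 = 0 + 19870945 + 16525743 + 54066384 + 35827560 + 21170709 = 147461341
Σ Rᵢ = 0 + 855 + 712 + 2329 + 1542 + 912 = 6350
N̂ = 147461341 / 6350 ≈ 23222.3 → 23222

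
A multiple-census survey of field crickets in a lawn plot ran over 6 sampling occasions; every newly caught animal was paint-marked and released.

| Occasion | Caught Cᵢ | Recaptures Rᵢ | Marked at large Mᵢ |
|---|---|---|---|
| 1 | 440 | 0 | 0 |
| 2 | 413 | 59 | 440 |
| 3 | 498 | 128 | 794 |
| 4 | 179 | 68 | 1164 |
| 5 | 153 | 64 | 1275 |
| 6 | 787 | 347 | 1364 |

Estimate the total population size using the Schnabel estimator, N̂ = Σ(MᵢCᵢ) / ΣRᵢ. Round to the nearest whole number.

Σ MᵢCᵢ = 0·440 + 440·413 + 794·498 + 1164·179 + 1275·153 + 1364·787 = 0 + 181720 + 395412 + 208356 + 195075 + 1073468 = 2054031
Σ Rᵢ = 0 + 59 + 128 + 68 + 64 + 347 = 666
N̂ = 2054031 / 666 ≈ 3084.1 → 3084

N ≈ 3084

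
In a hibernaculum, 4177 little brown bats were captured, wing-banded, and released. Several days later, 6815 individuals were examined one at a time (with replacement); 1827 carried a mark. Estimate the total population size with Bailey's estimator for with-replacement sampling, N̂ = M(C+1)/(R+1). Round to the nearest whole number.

N ≈ 15,575

N̂ = 4177·(6815+1)/(1827+1) = 4177·6816/1828 = 28470432/1828 ≈ 15574.6 → 15575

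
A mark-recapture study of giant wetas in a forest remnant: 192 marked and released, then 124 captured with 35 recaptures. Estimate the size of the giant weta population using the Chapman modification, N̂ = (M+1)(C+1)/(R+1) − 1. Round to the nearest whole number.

N̂ = (192+1)(124+1)/(35+1) − 1 = 193·125/36 − 1
= 24125/36 − 1 ≈ 670.1 − 1 ≈ 669.1 → 669

N ≈ 669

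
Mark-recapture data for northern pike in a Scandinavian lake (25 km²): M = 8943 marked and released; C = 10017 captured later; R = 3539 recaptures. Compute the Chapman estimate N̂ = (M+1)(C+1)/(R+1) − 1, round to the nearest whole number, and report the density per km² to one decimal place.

density ≈ 1012.4 northern pike per km²

N̂ = 8944·10018/3540 − 1 = 89600992/3540 − 1 ≈ 25310.0 → 25310
Density = N̂ / area = 25310 / 25 ≈ 1012.40 → 1012.4 per km²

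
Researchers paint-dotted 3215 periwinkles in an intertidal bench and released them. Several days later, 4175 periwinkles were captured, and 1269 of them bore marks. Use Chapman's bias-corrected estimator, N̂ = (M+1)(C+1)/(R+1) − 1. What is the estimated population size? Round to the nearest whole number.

N̂ = (3215+1)(4175+1)/(1269+1) − 1 = 3216·4176/1270 − 1
= 13430016/1270 − 1 ≈ 10574.8 − 1 ≈ 10573.8 → 10574

N ≈ 10,574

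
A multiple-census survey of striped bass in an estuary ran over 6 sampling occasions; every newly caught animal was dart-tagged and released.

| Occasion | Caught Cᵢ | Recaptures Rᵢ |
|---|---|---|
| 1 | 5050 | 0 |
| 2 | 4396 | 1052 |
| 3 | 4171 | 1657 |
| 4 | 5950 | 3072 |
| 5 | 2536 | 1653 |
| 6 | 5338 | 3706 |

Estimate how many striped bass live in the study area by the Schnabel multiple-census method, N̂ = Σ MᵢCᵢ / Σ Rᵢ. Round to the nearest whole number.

N ≈ 21,129

Marked at large before each occasion: Mᵢ = Σⱼ<ᵢ (Cⱼ − Rⱼ) → M1=0, M2=5050, M3=8394, M4=10908, M5=13786, M6=14669
Σ MᵢCᵢ = 0·5050 + 5050·4396 + 8394·4171 + 10908·5950 + 13786·2536 + 14669·5338 = 0 + 22199800 + 35011374 + 64902600 + 34961296 + 78303122 = 235378192
Σ Rᵢ = 0 + 1052 + 1657 + 3072 + 1653 + 3706 = 11140
N̂ = 235378192 / 11140 ≈ 21129.1 → 21129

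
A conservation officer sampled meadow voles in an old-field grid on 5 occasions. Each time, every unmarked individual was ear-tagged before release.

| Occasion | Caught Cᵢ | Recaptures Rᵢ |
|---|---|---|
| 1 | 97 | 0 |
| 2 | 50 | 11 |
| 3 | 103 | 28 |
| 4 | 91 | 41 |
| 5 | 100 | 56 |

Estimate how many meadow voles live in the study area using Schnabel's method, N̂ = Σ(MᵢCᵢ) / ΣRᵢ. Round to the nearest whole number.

Marked at large before each occasion: Mᵢ = Σⱼ<ᵢ (Cⱼ − Rⱼ) → M1=0, M2=97, M3=136, M4=211, M5=261
Σ MᵢCᵢ = 0·97 + 97·50 + 136·103 + 211·91 + 261·100 = 0 + 4850 + 14008 + 19201 + 26100 = 64159
Σ Rᵢ = 0 + 11 + 28 + 41 + 56 = 136
N̂ = 64159 / 136 ≈ 471.8 → 472

N ≈ 472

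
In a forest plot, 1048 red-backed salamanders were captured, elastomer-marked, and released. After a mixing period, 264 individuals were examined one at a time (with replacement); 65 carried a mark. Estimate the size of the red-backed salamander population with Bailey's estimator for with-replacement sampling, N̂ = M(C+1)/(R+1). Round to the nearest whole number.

N ≈ 4208

N̂ = 1048·(264+1)/(65+1) = 1048·265/66 = 277720/66 ≈ 4207.9 → 4208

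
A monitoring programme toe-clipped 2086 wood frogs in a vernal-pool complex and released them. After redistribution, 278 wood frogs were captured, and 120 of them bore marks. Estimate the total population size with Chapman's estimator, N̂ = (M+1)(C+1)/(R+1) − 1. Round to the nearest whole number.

N ≈ 4811

N̂ = (2086+1)(278+1)/(120+1) − 1 = 2087·279/121 − 1
= 582273/121 − 1 ≈ 4812.2 − 1 ≈ 4811.2 → 4811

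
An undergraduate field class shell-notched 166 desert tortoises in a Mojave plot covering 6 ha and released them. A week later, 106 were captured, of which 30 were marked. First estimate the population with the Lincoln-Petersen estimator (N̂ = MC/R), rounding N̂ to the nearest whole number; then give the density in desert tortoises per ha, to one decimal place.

N̂ = 166·106/30 = 17596/30 ≈ 586.5 → 587
Density = N̂ / area = 587 / 6 ≈ 97.83 → 97.8 per ha

density ≈ 97.8 desert tortoises per ha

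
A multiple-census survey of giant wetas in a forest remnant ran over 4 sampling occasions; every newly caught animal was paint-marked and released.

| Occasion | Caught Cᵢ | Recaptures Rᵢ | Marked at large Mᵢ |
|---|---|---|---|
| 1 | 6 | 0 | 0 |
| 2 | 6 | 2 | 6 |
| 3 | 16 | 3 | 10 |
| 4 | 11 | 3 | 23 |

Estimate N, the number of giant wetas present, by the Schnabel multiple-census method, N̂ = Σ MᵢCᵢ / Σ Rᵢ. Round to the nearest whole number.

N ≈ 56

Σ MᵢCᵢ = 0·6 + 6·6 + 10·16 + 23·11 = 0 + 36 + 160 + 253 = 449
Σ Rᵢ = 0 + 2 + 3 + 3 = 8
N̂ = 449 / 8 ≈ 56.1 → 56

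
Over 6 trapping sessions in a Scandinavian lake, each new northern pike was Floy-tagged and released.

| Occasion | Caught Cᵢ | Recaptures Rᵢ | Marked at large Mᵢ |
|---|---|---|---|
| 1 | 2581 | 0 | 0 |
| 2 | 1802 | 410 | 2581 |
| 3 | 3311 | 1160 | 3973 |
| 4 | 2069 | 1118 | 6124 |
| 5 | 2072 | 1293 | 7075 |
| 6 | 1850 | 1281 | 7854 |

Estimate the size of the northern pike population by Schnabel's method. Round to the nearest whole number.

Σ MᵢCᵢ = 0·2581 + 2581·1802 + 3973·3311 + 6124·2069 + 7075·2072 + 7854·1850 = 0 + 4650962 + 13154603 + 12670556 + 14659400 + 14529900 = 59665421
Σ Rᵢ = 0 + 410 + 1160 + 1118 + 1293 + 1281 = 5262
N̂ = 59665421 / 5262 ≈ 11338.9 → 11339

N ≈ 11,339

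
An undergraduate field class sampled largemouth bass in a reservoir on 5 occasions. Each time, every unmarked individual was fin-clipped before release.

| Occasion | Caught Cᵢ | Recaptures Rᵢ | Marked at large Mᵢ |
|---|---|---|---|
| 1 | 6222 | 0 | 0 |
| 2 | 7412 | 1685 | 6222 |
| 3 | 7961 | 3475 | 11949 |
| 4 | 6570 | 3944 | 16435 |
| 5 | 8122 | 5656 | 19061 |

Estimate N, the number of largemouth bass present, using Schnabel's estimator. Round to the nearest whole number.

Σ MᵢCᵢ = 0·6222 + 6222·7412 + 11949·7961 + 16435·6570 + 19061·8122 = 0 + 46117464 + 95125989 + 107977950 + 154813442 = 404034845
Σ Rᵢ = 0 + 1685 + 3475 + 3944 + 5656 = 14760
N̂ = 404034845 / 14760 ≈ 27373.6 → 27374

N ≈ 27,374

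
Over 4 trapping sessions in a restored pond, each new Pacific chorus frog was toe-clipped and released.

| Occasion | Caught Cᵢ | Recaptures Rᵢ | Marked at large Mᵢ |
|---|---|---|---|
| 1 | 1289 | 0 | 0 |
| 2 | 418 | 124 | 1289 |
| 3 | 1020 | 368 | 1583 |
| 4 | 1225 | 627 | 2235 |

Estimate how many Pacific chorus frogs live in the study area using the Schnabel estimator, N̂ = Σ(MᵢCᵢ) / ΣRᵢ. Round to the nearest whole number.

N ≈ 4371

Σ MᵢCᵢ = 0·1289 + 1289·418 + 1583·1020 + 2235·1225 = 0 + 538802 + 1614660 + 2737875 = 4891337
Σ Rᵢ = 0 + 124 + 368 + 627 = 1119
N̂ = 4891337 / 1119 ≈ 4371.2 → 4371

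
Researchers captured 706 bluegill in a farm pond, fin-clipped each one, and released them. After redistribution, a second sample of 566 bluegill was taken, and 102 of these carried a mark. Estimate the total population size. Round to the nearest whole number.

The marked fraction in the recapture sample should equal the marked fraction in the population: 102/566 = 706/N.
N = (706 × 566) / 102 = 399596 / 102 ≈ 3917.6 → 3918

N ≈ 3918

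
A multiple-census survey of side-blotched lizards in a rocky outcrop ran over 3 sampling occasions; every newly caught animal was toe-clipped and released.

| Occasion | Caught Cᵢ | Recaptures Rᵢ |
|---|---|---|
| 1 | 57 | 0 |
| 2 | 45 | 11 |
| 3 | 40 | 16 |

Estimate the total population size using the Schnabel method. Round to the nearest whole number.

Marked at large before each occasion: Mᵢ = Σⱼ<ᵢ (Cⱼ − Rⱼ) → M1=0, M2=57, M3=91
Σ MᵢCᵢ = 0·57 + 57·45 + 91·40 = 0 + 2565 + 3640 = 6205
Σ Rᵢ = 0 + 11 + 16 = 27
N̂ = 6205 / 27 ≈ 229.8 → 230

N ≈ 230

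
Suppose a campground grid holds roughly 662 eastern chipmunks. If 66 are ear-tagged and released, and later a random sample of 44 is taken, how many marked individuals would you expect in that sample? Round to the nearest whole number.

expected recaptures ≈ 4

The marked fraction of the population is 66/662, so in a sample of 44 expect C·(M/N) marked.
E[R] = 66 × 44 / 662 = 2904 / 662 ≈ 4.4 → 4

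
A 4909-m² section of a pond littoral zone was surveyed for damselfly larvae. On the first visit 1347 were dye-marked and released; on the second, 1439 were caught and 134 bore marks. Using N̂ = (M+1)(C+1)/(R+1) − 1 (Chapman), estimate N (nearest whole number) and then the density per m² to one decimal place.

N̂ = 1348·1440/135 − 1 = 1941120/135 − 1 ≈ 14377.7 → 14378
Density = N̂ / area = 14378 / 4909 ≈ 2.93 → 2.9 per m²

density ≈ 2.9 damselfly larvae per m²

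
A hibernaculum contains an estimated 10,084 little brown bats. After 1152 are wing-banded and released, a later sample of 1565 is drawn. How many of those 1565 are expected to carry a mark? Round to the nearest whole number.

The marked fraction of the population is 1152/10084, so in a sample of 1565 expect C·(M/N) marked.
E[R] = 1152 × 1565 / 10084 = 1802880 / 10084 ≈ 178.8 → 179

expected recaptures ≈ 179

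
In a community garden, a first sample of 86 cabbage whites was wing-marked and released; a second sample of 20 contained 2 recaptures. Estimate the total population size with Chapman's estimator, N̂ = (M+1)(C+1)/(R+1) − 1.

N = 608

N̂ = (86+1)(20+1)/(2+1) − 1 = 87·21/3 − 1
= 1827/3 − 1 = 609 − 1 = 608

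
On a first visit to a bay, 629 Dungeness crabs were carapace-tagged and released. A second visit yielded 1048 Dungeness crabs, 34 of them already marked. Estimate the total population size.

The marked fraction in the recapture sample should equal the marked fraction in the population: 34/1048 = 629/N.
N = (629 × 1048) / 34 = 659192 / 34 = 19388

N = 19,388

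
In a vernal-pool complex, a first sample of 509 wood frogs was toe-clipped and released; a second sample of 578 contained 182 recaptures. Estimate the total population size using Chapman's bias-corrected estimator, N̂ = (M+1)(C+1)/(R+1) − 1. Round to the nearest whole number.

N̂ = (509+1)(578+1)/(182+1) − 1 = 510·579/183 − 1
= 295290/183 − 1 ≈ 1613.6 − 1 ≈ 1612.6 → 1613

N ≈ 1613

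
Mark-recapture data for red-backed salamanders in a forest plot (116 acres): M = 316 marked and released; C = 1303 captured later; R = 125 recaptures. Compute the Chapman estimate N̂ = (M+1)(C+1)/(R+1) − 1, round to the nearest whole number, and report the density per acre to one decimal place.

N̂ = 317·1304/126 − 1 = 413368/126 − 1 ≈ 3279.7 → 3280
Density = N̂ / area = 3280 / 116 ≈ 28.28 → 28.3 per acre

density ≈ 28.3 red-backed salamanders per acre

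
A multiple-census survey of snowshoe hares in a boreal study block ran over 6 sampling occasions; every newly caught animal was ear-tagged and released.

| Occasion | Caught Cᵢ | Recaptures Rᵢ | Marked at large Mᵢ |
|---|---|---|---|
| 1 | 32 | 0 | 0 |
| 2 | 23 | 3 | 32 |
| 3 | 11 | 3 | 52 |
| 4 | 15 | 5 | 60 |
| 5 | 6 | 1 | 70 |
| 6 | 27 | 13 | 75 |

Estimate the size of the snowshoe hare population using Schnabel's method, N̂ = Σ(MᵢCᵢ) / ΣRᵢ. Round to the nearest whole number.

N ≈ 186

Σ MᵢCᵢ = 0·32 + 32·23 + 52·11 + 60·15 + 70·6 + 75·27 = 0 + 736 + 572 + 900 + 420 + 2025 = 4653
Σ Rᵢ = 0 + 3 + 3 + 5 + 1 + 13 = 25
N̂ = 4653 / 25 ≈ 186.1 → 186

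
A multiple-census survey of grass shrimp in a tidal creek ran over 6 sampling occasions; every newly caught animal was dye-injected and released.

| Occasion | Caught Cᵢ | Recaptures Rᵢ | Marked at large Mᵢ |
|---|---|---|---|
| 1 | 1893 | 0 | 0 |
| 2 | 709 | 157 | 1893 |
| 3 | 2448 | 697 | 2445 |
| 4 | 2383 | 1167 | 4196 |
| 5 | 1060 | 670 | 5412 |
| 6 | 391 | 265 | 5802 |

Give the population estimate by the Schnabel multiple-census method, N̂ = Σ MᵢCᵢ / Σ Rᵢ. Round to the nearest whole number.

Σ MᵢCᵢ = 0·1893 + 1893·709 + 2445·2448 + 4196·2383 + 5412·1060 + 5802·391 = 0 + 1342137 + 5985360 + 9999068 + 5736720 + 2268582 = 25331867
Σ Rᵢ = 0 + 157 + 697 + 1167 + 670 + 265 = 2956
N̂ = 25331867 / 2956 ≈ 8569.6 → 8570

N ≈ 8570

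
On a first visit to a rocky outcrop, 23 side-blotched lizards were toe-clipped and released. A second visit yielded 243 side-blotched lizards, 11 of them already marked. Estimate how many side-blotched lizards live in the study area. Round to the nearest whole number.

If marked individuals mix randomly, R/C ≈ M/N, giving N ≈ M·C/R.
N = (23 × 243) / 11 = 5589 / 11 ≈ 508.1 → 508

N ≈ 508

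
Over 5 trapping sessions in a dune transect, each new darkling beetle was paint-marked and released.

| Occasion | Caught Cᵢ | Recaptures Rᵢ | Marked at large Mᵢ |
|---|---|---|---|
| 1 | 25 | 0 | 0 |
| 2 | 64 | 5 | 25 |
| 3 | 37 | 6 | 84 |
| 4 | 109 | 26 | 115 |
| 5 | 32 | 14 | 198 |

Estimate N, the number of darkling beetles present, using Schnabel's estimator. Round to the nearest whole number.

Σ MᵢCᵢ = 0·25 + 25·64 + 84·37 + 115·109 + 198·32 = 0 + 1600 + 3108 + 12535 + 6336 = 23579
Σ Rᵢ = 0 + 5 + 6 + 26 + 14 = 51
N̂ = 23579 / 51 ≈ 462.3 → 462

N ≈ 462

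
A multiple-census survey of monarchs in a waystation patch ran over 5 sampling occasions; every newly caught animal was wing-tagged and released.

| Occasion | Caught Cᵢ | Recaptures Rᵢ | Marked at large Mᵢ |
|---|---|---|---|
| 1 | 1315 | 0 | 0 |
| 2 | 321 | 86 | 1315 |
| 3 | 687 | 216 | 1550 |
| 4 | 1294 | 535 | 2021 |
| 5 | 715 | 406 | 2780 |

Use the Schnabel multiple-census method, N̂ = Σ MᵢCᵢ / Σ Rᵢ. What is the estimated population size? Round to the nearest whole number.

Σ MᵢCᵢ = 0·1315 + 1315·321 + 1550·687 + 2021·1294 + 2780·715 = 0 + 422115 + 1064850 + 2615174 + 1987700 = 6089839
Σ Rᵢ = 0 + 86 + 216 + 535 + 406 = 1243
N̂ = 6089839 / 1243 ≈ 4899.3 → 4899

N ≈ 4899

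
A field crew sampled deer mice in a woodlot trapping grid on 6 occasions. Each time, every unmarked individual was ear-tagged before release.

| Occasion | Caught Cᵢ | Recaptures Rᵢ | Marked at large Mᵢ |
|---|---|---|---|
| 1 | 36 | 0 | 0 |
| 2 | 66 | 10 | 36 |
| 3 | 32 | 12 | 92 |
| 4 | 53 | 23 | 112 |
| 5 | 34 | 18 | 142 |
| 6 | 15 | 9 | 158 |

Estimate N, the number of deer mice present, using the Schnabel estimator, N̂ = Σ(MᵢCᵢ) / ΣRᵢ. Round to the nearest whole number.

Σ MᵢCᵢ = 0·36 + 36·66 + 92·32 + 112·53 + 142·34 + 158·15 = 0 + 2376 + 2944 + 5936 + 4828 + 2370 = 18454
Σ Rᵢ = 0 + 10 + 12 + 23 + 18 + 9 = 72
N̂ = 18454 / 72 ≈ 256.3 → 256

N ≈ 256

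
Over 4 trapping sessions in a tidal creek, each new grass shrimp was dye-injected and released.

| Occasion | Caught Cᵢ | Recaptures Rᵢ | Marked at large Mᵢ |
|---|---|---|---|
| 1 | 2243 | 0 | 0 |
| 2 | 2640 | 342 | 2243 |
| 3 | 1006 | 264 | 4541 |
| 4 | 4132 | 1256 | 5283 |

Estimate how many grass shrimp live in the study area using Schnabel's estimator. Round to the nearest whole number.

N ≈ 17,357

Σ MᵢCᵢ = 0·2243 + 2243·2640 + 4541·1006 + 5283·4132 = 0 + 5921520 + 4568246 + 21829356 = 32319122
Σ Rᵢ = 0 + 342 + 264 + 1256 = 1862
N̂ = 32319122 / 1862 ≈ 17357.2 → 17357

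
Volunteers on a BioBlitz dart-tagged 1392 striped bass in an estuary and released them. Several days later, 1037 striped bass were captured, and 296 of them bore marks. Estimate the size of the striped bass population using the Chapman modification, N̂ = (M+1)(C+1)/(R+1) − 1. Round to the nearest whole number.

N̂ = (1392+1)(1037+1)/(296+1) − 1 = 1393·1038/297 − 1
= 1445934/297 − 1 ≈ 4868.46 − 1 ≈ 4867.46 → 4867

N ≈ 4867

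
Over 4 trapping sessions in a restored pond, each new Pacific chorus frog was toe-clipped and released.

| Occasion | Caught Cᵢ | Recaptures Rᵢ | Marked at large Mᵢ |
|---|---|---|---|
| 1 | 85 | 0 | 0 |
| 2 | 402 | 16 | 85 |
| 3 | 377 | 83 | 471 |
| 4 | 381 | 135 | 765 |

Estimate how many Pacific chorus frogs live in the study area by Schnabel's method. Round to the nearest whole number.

N ≈ 2150

Σ MᵢCᵢ = 0·85 + 85·402 + 471·377 + 765·381 = 0 + 34170 + 177567 + 291465 = 503202
Σ Rᵢ = 0 + 16 + 83 + 135 = 234
N̂ = 503202 / 234 ≈ 2150.4 → 2150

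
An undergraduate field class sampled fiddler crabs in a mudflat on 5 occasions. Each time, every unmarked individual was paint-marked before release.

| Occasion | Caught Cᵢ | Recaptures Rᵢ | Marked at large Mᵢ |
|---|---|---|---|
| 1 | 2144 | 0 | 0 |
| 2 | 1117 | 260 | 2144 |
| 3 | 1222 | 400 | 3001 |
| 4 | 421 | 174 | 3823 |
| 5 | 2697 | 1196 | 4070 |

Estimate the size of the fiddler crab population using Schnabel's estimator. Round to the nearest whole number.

Σ MᵢCᵢ = 0·2144 + 2144·1117 + 3001·1222 + 3823·421 + 4070·2697 = 0 + 2394848 + 3667222 + 1609483 + 10976790 = 18648343
Σ Rᵢ = 0 + 260 + 400 + 174 + 1196 = 2030
N̂ = 18648343 / 2030 ≈ 9186.4 → 9186

N ≈ 9186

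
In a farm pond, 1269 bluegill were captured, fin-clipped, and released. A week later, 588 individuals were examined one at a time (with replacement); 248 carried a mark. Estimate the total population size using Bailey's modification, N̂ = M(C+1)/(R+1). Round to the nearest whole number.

N̂ = 1269·(588+1)/(248+1) = 1269·589/249 = 747441/249 ≈ 3001.8 → 3002

N ≈ 3002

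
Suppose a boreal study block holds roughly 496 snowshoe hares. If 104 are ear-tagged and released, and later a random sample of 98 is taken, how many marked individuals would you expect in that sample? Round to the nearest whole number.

expected recaptures ≈ 21

The marked fraction of the population is 104/496, so in a sample of 98 expect C·(M/N) marked.
E[R] = 104 × 98 / 496 = 10192 / 496 ≈ 20.5 → 21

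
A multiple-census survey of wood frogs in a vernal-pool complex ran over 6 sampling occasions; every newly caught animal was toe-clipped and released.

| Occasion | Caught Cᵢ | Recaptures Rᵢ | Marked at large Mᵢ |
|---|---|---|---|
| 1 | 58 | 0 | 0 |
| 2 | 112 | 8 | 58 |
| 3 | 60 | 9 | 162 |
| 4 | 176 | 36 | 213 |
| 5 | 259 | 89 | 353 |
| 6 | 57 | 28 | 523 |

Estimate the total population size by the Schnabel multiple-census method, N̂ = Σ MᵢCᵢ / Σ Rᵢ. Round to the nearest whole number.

N ≈ 1029

Σ MᵢCᵢ = 0·58 + 58·112 + 162·60 + 213·176 + 353·259 + 523·57 = 0 + 6496 + 9720 + 37488 + 91427 + 29811 = 174942
Σ Rᵢ = 0 + 8 + 9 + 36 + 89 + 28 = 170
N̂ = 174942 / 170 ≈ 1029.1 → 1029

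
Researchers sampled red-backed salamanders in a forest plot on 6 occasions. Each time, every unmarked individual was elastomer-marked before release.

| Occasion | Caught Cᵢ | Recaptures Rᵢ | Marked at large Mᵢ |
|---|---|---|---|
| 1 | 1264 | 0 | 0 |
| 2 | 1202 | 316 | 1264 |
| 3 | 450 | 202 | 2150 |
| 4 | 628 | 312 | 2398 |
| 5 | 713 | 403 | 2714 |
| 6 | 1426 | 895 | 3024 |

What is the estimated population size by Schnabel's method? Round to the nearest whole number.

N ≈ 4812

Σ MᵢCᵢ = 0·1264 + 1264·1202 + 2150·450 + 2398·628 + 2714·713 + 3024·1426 = 0 + 1519328 + 967500 + 1505944 + 1935082 + 4312224 = 10240078
Σ Rᵢ = 0 + 316 + 202 + 312 + 403 + 895 = 2128
N̂ = 10240078 / 2128 ≈ 4812.1 → 4812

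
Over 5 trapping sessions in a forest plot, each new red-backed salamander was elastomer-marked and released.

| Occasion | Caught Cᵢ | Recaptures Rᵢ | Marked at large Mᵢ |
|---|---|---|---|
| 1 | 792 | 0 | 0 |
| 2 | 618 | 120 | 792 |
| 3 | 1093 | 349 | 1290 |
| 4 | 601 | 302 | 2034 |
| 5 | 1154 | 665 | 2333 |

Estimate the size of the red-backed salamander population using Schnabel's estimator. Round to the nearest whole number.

Σ MᵢCᵢ = 0·792 + 792·618 + 1290·1093 + 2034·601 + 2333·1154 = 0 + 489456 + 1409970 + 1222434 + 2692282 = 5814142
Σ Rᵢ = 0 + 120 + 349 + 302 + 665 = 1436
N̂ = 5814142 / 1436 ≈ 4048.8 → 4049

N ≈ 4049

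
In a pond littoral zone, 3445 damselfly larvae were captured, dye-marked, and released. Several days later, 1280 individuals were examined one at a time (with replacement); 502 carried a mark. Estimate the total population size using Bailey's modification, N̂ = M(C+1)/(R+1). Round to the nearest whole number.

N̂ = 3445·(1280+1)/(502+1) = 3445·1281/503 = 4413045/503 ≈ 8773.4 → 8773

N ≈ 8773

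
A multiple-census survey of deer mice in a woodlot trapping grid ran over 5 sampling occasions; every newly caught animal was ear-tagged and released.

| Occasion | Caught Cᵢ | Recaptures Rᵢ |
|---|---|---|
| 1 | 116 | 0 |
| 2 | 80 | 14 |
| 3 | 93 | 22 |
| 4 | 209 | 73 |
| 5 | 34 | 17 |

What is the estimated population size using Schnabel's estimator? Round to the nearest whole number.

Marked at large before each occasion: Mᵢ = Σⱼ<ᵢ (Cⱼ − Rⱼ) → M1=0, M2=116, M3=182, M4=253, M5=389
Σ MᵢCᵢ = 0·116 + 116·80 + 182·93 + 253·209 + 389·34 = 0 + 9280 + 16926 + 52877 + 13226 = 92309
Σ Rᵢ = 0 + 14 + 22 + 73 + 17 = 126
N̂ = 92309 / 126 ≈ 732.6 → 733

N ≈ 733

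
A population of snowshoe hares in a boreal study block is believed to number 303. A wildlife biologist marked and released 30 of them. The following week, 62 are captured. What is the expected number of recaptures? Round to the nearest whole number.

expected recaptures ≈ 6

The marked fraction of the population is 30/303, so in a sample of 62 expect C·(M/N) marked.
E[R] = 30 × 62 / 303 = 1860 / 303 ≈ 6.1 → 6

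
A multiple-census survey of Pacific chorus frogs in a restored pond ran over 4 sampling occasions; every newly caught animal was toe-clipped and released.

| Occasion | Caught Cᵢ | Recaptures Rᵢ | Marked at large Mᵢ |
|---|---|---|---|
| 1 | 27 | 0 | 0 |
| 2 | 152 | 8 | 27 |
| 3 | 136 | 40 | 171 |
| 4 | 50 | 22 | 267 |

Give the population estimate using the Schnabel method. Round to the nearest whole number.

Σ MᵢCᵢ = 0·27 + 27·152 + 171·136 + 267·50 = 0 + 4104 + 23256 + 13350 = 40710
Σ Rᵢ = 0 + 8 + 40 + 22 = 70
N̂ = 40710 / 70 ≈ 581.6 → 582

N ≈ 582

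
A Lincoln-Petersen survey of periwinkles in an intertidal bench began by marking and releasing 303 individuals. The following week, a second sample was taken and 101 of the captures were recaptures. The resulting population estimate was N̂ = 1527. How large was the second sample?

From N = M·C/R: C = N·R / M = 1527·101 / 303 = 154227 / 303 = 509.

C = 509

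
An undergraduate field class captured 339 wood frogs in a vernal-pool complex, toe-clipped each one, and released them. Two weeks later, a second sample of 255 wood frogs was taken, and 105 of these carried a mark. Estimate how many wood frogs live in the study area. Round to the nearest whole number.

N ≈ 823

If marked individuals mix randomly, R/C ≈ M/N, giving N ≈ M·C/R.
N = (339 × 255) / 105 = 86445 / 105 ≈ 823.3 → 823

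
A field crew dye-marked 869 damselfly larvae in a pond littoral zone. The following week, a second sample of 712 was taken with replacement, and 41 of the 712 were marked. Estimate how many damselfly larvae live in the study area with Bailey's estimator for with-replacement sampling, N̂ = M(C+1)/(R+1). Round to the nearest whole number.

N̂ = 869·(712+1)/(41+1) = 869·713/42 = 619597/42 ≈ 14752.3 → 14752

N ≈ 14,752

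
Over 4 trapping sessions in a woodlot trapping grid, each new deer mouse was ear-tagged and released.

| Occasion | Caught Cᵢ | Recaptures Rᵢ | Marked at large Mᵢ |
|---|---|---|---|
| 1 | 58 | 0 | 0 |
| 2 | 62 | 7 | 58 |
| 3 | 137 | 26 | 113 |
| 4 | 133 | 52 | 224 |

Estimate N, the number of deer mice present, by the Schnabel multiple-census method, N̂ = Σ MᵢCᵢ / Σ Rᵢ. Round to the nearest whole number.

N ≈ 575

Σ MᵢCᵢ = 0·58 + 58·62 + 113·137 + 224·133 = 0 + 3596 + 15481 + 29792 = 48869
Σ Rᵢ = 0 + 7 + 26 + 52 = 85
N̂ = 48869 / 85 ≈ 574.9 → 575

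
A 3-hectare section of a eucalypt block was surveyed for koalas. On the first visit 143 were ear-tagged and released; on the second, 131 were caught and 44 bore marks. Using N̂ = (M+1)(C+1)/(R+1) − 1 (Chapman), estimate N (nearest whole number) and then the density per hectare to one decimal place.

density ≈ 140.3 koalas per hectare

N̂ = 144·132/45 − 1 = 19008/45 − 1 ≈ 421.4 → 421
Density = N̂ / area = 421 / 3 ≈ 140.33 → 140.3 per hectare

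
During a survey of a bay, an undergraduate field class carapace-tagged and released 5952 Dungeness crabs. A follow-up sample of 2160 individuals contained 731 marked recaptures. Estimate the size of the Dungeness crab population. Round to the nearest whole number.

N = (5952 × 2160) / 731 = 12856320 / 731 ≈ 17587.3 → 17587

N ≈ 17,587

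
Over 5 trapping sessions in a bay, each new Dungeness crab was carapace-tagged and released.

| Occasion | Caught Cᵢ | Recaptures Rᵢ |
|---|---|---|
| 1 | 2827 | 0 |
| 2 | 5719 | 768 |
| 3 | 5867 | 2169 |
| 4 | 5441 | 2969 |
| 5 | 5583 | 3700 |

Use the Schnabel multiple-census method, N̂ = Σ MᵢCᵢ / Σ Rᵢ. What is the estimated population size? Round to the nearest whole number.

N ≈ 21,040

Marked at large before each occasion: Mᵢ = Σⱼ<ᵢ (Cⱼ − Rⱼ) → M1=0, M2=2827, M3=7778, M4=11476, M5=13948
Σ MᵢCᵢ = 0·2827 + 2827·5719 + 7778·5867 + 11476·5441 + 13948·5583 = 0 + 16167613 + 45633526 + 62440916 + 77871684 = 202113739
Σ Rᵢ = 0 + 768 + 2169 + 2969 + 3700 = 9606
N̂ = 202113739 / 9606 ≈ 21040.4 → 21040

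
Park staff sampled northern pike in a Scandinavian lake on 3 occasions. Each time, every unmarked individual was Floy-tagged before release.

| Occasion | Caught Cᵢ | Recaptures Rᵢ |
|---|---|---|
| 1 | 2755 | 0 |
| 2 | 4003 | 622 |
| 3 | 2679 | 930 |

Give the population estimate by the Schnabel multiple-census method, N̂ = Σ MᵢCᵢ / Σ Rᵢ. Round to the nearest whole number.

N ≈ 17,698

Marked at large before each occasion: Mᵢ = Σⱼ<ᵢ (Cⱼ − Rⱼ) → M1=0, M2=2755, M3=6136
Σ MᵢCᵢ = 0·2755 + 2755·4003 + 6136·2679 = 0 + 11028265 + 16438344 = 27466609
Σ Rᵢ = 0 + 622 + 930 = 1552
N̂ = 27466609 / 1552 ≈ 17697.6 → 17698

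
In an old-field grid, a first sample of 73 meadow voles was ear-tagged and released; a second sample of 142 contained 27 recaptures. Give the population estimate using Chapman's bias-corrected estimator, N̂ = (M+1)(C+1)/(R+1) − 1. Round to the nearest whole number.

N̂ = (73+1)(142+1)/(27+1) − 1 = 74·143/28 − 1
= 10582/28 − 1 ≈ 377.9 − 1 ≈ 376.9 → 377

N ≈ 377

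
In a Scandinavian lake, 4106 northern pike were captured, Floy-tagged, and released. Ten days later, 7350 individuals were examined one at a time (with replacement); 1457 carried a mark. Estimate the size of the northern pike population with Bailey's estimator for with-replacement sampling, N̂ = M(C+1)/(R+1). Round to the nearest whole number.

N̂ = 4106·(7350+1)/(1457+1) = 4106·7351/1458 = 30183206/1458 ≈ 20701.8 → 20702

N ≈ 20,702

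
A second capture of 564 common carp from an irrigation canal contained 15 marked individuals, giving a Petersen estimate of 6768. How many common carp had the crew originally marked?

From N = M·C/R: M = N·R / C = 6768·15 / 564 = 101520 / 564 = 180.

M = 180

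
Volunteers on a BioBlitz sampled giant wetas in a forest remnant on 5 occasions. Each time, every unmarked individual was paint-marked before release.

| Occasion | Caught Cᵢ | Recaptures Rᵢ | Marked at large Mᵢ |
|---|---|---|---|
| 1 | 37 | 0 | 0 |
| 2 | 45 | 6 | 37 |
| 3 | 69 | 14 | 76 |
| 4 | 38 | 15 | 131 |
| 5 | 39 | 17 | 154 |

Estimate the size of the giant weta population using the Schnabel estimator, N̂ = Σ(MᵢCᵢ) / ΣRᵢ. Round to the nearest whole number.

N ≈ 344

Σ MᵢCᵢ = 0·37 + 37·45 + 76·69 + 131·38 + 154·39 = 0 + 1665 + 5244 + 4978 + 6006 = 17893
Σ Rᵢ = 0 + 6 + 14 + 15 + 17 = 52
N̂ = 17893 / 52 ≈ 344.1 → 344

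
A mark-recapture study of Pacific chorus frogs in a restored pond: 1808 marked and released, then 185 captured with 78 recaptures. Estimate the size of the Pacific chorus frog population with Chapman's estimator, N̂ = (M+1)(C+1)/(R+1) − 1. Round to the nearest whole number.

N ≈ 4258

N̂ = (1808+1)(185+1)/(78+1) − 1 = 1809·186/79 − 1
= 336474/79 − 1 ≈ 4259.2 − 1 ≈ 4258.2 → 4258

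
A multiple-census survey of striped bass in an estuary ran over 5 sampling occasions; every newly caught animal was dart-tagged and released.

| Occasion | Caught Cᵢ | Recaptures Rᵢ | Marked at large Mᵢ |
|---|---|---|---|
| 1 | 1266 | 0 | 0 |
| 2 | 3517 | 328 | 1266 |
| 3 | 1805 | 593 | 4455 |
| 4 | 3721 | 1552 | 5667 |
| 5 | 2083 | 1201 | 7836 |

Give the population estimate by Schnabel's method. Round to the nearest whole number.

Σ MᵢCᵢ = 0·1266 + 1266·3517 + 4455·1805 + 5667·3721 + 7836·2083 = 0 + 4452522 + 8041275 + 21086907 + 16322388 = 49903092
Σ Rᵢ = 0 + 328 + 593 + 1552 + 1201 = 3674
N̂ = 49903092 / 3674 ≈ 13582.8 → 13583

N ≈ 13,583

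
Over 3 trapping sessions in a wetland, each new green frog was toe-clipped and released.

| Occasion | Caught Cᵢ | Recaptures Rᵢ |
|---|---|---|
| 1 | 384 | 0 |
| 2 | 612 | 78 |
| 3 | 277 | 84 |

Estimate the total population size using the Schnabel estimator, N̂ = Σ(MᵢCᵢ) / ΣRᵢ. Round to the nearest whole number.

N ≈ 3020

Marked at large before each occasion: Mᵢ = Σⱼ<ᵢ (Cⱼ − Rⱼ) → M1=0, M2=384, M3=918
Σ MᵢCᵢ = 0·384 + 384·612 + 918·277 = 0 + 235008 + 254286 = 489294
Σ Rᵢ = 0 + 78 + 84 = 162
N̂ = 489294 / 162 ≈ 3020.3 → 3020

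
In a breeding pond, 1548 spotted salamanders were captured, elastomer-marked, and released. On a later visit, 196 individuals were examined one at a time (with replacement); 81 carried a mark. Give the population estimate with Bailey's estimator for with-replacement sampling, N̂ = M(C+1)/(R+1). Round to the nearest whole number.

N ≈ 3719

N̂ = 1548·(196+1)/(81+1) = 1548·197/82 = 304956/82 ≈ 3719.0 → 3719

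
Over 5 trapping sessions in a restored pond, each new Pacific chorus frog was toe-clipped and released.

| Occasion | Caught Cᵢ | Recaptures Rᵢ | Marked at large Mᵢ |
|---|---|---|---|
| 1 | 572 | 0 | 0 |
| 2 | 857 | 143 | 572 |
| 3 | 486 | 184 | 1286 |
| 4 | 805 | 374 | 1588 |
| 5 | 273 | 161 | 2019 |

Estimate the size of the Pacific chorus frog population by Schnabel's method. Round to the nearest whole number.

N ≈ 3416

Σ MᵢCᵢ = 0·572 + 572·857 + 1286·486 + 1588·805 + 2019·273 = 0 + 490204 + 624996 + 1278340 + 551187 = 2944727
Σ Rᵢ = 0 + 143 + 184 + 374 + 161 = 862
N̂ = 2944727 / 862 ≈ 3416.2 → 3416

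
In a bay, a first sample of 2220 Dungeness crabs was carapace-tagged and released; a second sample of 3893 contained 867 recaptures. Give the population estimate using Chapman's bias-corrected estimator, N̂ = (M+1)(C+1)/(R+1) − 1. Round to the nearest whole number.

N̂ = (2220+1)(3893+1)/(867+1) − 1 = 2221·3894/868 − 1
= 8648574/868 − 1 ≈ 9963.8 − 1 ≈ 9962.8 → 9963

N ≈ 9963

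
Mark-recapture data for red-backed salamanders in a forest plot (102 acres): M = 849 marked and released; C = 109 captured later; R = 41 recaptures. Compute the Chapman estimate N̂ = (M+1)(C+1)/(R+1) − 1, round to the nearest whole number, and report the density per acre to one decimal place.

N̂ = 850·110/42 − 1 = 93500/42 − 1 ≈ 2225.2 → 2225
Density = N̂ / area = 2225 / 102 ≈ 21.81 → 21.8 per acre

density ≈ 21.8 red-backed salamanders per acre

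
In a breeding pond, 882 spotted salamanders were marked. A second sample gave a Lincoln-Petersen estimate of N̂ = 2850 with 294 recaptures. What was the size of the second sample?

C = 950

From N = M·C/R: C = N·R / M = 2850·294 / 882 = 837900 / 882 = 950.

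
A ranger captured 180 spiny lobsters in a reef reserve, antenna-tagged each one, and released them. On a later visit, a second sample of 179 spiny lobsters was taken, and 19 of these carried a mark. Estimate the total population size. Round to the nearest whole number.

N ≈ 1696

Lincoln-Petersen assumes M/N = R/C, so N = M·C / R.
N = (180 × 179) / 19 = 32220 / 19 ≈ 1695.8 → 1696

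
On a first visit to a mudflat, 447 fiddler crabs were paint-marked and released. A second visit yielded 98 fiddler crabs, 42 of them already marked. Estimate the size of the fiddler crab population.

N = (447 × 98) / 42 = 43806 / 42 = 1043

N = 1043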